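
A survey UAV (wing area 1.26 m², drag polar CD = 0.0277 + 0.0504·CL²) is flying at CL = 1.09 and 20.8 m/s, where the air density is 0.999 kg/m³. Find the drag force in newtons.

CD = 0.0277 + 0.0504 × 1.09² = 0.08758
D = ½ρv²S·CD = ½ × 0.999 × 20.8² × 1.26 × 0.08758 = 23.8 N

D = 23.8 N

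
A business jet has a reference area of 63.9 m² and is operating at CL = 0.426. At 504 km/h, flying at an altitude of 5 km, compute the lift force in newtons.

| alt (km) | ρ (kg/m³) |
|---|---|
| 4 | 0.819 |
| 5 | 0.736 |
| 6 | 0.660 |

At 5 km, from the table: ρ = 0.736 kg/m³.
Convert speed: v = 504 km/h ÷ 3.6 = 140 m/s.
L = ½ρv²S·CL = ½ × 0.736 × 140² × 63.9 × 0.426 = 1.96×10^5 N ≈ 196 kN

L = 1.96×10^5 N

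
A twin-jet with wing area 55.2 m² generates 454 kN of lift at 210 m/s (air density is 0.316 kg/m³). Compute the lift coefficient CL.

From L = ½ρv²S·CL, rearranging gives CL = 2L/(ρv²S).
CL = 2 × 4.54×10^5 / (0.316 × 210² × 55.2) = 1.18

CL = 1.18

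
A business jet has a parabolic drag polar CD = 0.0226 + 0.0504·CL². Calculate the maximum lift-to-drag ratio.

For CD = CD0 + K·CL², (L/D)max occurs at CL* = √(CD0/K) and equals 1/(2√(K·CD0)).
(L/D)max = 1/(2√(0.0504 × 0.0226)) = 1/(2 × 0.03375) = 14.8

(L/D)max = 14.8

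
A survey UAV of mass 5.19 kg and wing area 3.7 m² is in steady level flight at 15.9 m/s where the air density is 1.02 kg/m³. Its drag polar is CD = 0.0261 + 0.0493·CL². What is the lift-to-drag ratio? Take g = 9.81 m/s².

In steady level flight, lift balances weight: W = mg = 5.19 × 9.81 = 50.914 N.
Dynamic pressure q = 0.5 × 1.02 × 15.9² = 128.9 Pa.
CL = W/(q·S) = 50.914 / (128.9 × 3.7) = 0.1067.
CD = 0.0261 + 0.0493 × 0.1067² = 0.02666.
L/D = CL/CD = 0.1067 / 0.02666 = 4

L/D = 4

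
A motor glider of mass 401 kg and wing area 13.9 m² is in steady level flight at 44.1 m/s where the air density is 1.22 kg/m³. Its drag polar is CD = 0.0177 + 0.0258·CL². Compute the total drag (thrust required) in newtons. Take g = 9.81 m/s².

Weight W = mg = 401 × 9.81 = 3933.8 N; in level flight L = W.
Dynamic pressure q = 0.5 × 1.22 × 44.1² = 1186 Pa.
CL = W/(q·S) = 3933.8 / (1186 × 13.9) = 0.2386.
CD = 0.0177 + 0.0258 × 0.2386² = 0.01917.
D = q·S·CD = 1186 × 13.9 × 0.01917 = 316.1 N

D = 316 N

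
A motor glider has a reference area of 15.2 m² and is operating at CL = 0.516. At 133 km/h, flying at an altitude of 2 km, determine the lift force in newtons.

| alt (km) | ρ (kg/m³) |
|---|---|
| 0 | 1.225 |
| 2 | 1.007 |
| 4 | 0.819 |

L = 5390 N

At 2 km, from the table: ρ = 1.007 kg/m³.
Convert speed: v = 133 km/h ÷ 3.6 = 36.94 m/s.
L = ½ρv²S·CL = ½ × 1.007 × 36.94² × 15.2 × 0.516 = 5390 N ≈ 5.39 kN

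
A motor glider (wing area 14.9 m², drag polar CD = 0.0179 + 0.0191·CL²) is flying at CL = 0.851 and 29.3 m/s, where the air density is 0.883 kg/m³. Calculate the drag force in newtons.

CD = 0.0179 + 0.0191 × 0.851² = 0.03173
D = ½ρv²S·CD = ½ × 0.883 × 29.3² × 14.9 × 0.03173 = 179 N

D = 179 N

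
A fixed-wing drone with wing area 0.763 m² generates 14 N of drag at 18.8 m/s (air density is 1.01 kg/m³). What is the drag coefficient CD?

CD = 0.103

From D = ½ρv²S·CD, rearranging gives CD = 2D/(ρv²S).
CD = 2 × 14 / (1.01 × 18.8² × 0.763) = 0.103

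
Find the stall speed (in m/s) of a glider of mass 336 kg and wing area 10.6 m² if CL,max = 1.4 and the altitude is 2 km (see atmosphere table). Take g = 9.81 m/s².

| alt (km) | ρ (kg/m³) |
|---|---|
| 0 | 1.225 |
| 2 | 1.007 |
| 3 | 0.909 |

At 2 km, from the table: ρ = 1.007 kg/m³.
Weight W = mg = 336 × 9.81 = 3296 N.
From L = ½ρV²S·CL,max = W: V_stall = √(2W/(ρSCL,max)) = √(2·3296/(1.007·10.6·1.4))
V_stall = √441.1 = 21 m/s

V_stall = 21 m/s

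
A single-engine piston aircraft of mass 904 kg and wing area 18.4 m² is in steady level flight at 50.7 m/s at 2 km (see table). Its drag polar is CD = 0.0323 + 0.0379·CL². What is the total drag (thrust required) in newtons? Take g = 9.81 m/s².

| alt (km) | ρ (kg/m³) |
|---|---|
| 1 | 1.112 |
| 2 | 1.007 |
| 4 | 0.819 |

At 2 km, from the table: ρ = 1.007 kg/m³.
Weight W = mg = 904 × 9.81 = 8868.2 N; in level flight L = W.
Dynamic pressure q = 0.5 × 1.007 × 50.7² = 1294 Pa.
Required CL = L/(qS) = 8868.2/(1294·18.4) = 0.3724.
CD = 0.0323 + 0.0379 × 0.3724² = 0.03756.
D = q·S·CD = 1294 × 18.4 × 0.03756 = 894.4 N

D = 894 N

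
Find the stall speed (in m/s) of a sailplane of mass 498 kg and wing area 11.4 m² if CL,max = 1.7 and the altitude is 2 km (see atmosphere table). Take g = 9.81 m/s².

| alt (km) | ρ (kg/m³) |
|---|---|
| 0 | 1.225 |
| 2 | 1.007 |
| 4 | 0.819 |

At 2 km, from the table: ρ = 1.007 kg/m³.
Weight W = mg = 498 × 9.81 = 4885 N.
V_stall = √(2W/(ρ·S·CL,max)) = √(2 × 4885 / (1.007 × 11.4 × 1.7))
V_stall = √500.7 = 22.4 m/s

V_stall = 22.4 m/s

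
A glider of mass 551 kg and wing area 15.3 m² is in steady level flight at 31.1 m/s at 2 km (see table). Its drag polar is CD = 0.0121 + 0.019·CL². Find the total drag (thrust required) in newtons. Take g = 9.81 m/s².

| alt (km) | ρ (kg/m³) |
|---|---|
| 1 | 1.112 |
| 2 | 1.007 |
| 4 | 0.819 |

At 2 km, from the table: ρ = 1.007 kg/m³.
In steady level flight, lift balances weight: W = mg = 551 × 9.81 = 5405.3 N.
Dynamic pressure q = 0.5 × 1.007 × 31.1² = 487 Pa.
CL = W/(q·S) = 5405.3 / (487 × 15.3) = 0.7255.
CD = 0.0121 + 0.019 × 0.7255² = 0.0221.
D = q·S·CD = 487 × 15.3 × 0.0221 = 164.7 N

D = 165 N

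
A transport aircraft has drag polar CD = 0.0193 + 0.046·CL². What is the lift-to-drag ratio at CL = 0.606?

CD = 0.0193 + 0.046 × 0.606² = 0.03619
L/D = CL/CD = 0.606 / 0.03619 = 16.7

L/D = 16.7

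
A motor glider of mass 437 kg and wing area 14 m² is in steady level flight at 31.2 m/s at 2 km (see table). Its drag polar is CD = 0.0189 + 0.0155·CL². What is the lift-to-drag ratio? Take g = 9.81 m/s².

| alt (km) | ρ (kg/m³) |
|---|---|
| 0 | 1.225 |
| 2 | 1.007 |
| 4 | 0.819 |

L/D = 25

At 2 km, from the table: ρ = 1.007 kg/m³.
Weight W = mg = 437 × 9.81 = 4287 N; in level flight L = W.
q = ½ρv² = ½ × 1.007 × 31.2² = 490.1 Pa.
CL = W/(q·S) = 4287 / (490.1 × 14) = 0.6248.
CD = 0.0189 + 0.0155 × 0.6248² = 0.02495.
L/D = CL/CD = 0.6248 / 0.02495 = 25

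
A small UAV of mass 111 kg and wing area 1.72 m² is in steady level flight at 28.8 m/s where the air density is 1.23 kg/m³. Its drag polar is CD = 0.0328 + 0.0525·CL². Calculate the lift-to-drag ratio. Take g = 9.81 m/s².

L/D = 10.9

Weight W = mg = 111 × 9.81 = 1088.9 N; in level flight L = W.
Dynamic pressure q = 0.5 × 1.23 × 28.8² = 510.1 Pa.
CL = 2W/(ρv²S) = 2×1088.9/(1.23×28.8²×1.72) = 1.241.
CD = 0.0328 + 0.0525 × 1.241² = 0.1137.
L/D = CL/CD = 1.241 / 0.1137 = 10.9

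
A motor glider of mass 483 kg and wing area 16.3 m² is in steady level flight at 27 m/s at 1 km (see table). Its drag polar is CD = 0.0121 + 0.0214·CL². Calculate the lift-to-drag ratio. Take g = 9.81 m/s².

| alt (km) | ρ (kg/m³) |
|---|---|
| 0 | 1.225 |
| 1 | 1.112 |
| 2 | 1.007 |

L/D = 31

At 1 km, from the table: ρ = 1.112 kg/m³.
Level flight ⇒ L = W = m·g = 483 × 9.81 = 4738.2 N.
q = ½ρv² = ½ × 1.112 × 27² = 405.3 Pa.
Required CL = L/(qS) = 4738.2/(405.3·16.3) = 0.7172.
CD = 0.0121 + 0.0214 × 0.7172² = 0.02311.
L/D = CL/CD = 0.7172 / 0.02311 = 31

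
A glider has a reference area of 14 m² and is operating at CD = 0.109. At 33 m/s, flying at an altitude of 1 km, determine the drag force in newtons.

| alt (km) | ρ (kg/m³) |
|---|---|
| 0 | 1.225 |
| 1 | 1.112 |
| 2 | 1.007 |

At 1 km, from the table: ρ = 1.112 kg/m³.
D = ½ρv²S·CD = ½ × 1.112 × 33² × 14 × 0.109 = 924 N

D = 924 N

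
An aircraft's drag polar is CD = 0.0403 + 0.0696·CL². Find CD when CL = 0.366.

CD = 0.0496

CD = 0.0403 + 0.0696 × 0.366² = 0.0403 + 0.009323 = 0.0496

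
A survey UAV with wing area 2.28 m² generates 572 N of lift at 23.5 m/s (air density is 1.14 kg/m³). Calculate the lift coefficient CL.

From L = ½ρv²S·CL, rearranging gives CL = 2L/(ρv²S).
CL = 2 × 572 / (1.14 × 23.5² × 2.28) = 0.797

CL = 0.797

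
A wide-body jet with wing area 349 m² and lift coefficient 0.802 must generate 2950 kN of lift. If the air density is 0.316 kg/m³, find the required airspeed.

v = 258 m/s

L = ½ρv²S·CL ⇒ v = √(2L/(ρ·S·CL))
v = √(2 × 2.95×10^6 / (0.316 × 349 × 0.802)) = √66710 = 258 m/s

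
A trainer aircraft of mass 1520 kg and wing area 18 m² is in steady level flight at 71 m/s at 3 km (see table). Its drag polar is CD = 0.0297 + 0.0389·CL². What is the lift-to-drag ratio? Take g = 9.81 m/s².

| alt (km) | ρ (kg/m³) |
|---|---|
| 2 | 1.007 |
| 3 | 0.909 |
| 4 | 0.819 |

L/D = 10.4

At 3 km, from the table: ρ = 0.909 kg/m³.
Weight W = mg = 1520 × 9.81 = 14911 N; in level flight L = W.
q = ½ρv² = ½ × 0.909 × 71² = 2291 Pa.
CL = W/(q·S) = 14911 / (2291 × 18) = 0.3616.
CD = 0.0297 + 0.0389 × 0.3616² = 0.03479.
L/D = CL/CD = 0.3616 / 0.03479 = 10.4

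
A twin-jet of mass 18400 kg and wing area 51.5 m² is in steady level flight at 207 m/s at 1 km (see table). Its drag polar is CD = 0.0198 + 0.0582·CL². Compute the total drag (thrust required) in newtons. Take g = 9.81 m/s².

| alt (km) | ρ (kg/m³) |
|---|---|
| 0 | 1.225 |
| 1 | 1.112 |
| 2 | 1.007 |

D = 25800 N

At 1 km, from the table: ρ = 1.112 kg/m³.
Weight W = mg = 18400 × 9.81 = 1.805×10^5 N; in level flight L = W.
q = ½ρv² = ½ × 1.112 × 207² = 23820 Pa.
CL = W/(q·S) = 1.805×10^5 / (23820 × 51.5) = 0.1471.
CD = 0.0198 + 0.0582 × 0.1471² = 0.02106.
D = q·S·CD = 23820 × 51.5 × 0.02106 = 25840 N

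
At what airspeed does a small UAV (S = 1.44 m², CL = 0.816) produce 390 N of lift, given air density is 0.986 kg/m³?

v = 25.9 m/s

L = ½ρv²S·CL ⇒ v = √(2L/(ρ·S·CL))
v = √(2 × 390 / (0.986 × 1.44 × 0.816)) = √673.2 = 25.9 m/s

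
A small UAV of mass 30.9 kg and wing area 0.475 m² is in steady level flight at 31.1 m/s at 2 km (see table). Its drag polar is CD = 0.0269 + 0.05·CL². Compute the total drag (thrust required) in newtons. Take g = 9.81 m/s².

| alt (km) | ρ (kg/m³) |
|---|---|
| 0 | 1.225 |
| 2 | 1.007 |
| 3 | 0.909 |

D = 26.1 N

At 2 km, from the table: ρ = 1.007 kg/m³.
Weight W = mg = 30.9 × 9.81 = 303.13 N; in level flight L = W.
q = ½ρv² = ½ × 1.007 × 31.1² = 487 Pa.
CL = 2W/(ρv²S) = 2×303.13/(1.007×31.1²×0.475) = 1.31.
CD = 0.0269 + 0.05 × 1.31² = 0.1128.
D = q·S·CD = 487 × 0.475 × 0.1128 = 26.08 N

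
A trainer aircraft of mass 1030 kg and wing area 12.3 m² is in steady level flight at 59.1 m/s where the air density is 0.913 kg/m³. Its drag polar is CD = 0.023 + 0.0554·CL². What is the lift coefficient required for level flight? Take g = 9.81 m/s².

Level flight ⇒ L = W = m·g = 1030 × 9.81 = 10104 N.
q = ½ρv² = ½ × 0.913 × 59.1² = 1594 Pa.
CL = W/(q·S) = 10104 / (1594 × 12.3) = 0.5152.

CL = 0.515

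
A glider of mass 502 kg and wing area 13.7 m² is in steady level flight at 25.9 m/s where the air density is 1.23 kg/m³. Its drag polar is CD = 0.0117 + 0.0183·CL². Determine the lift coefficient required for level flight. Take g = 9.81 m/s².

In steady level flight, lift balances weight: W = mg = 502 × 9.81 = 4924.6 N.
q = ½ρv² = ½ × 1.23 × 25.9² = 412.5 Pa.
CL = W/(q·S) = 4924.6 / (412.5 × 13.7) = 0.8713.

CL = 0.871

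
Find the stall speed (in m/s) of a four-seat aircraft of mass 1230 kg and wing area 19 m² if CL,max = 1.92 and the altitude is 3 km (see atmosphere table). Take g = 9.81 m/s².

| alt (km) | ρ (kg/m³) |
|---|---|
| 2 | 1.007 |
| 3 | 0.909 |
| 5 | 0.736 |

At 3 km, from the table: ρ = 0.909 kg/m³.
Stall occurs when L = W at CL,max. W = mg = 1230 × 9.81 = 12070 N.
From L = ½ρV²S·CL,max = W: V_stall = √(2W/(ρSCL,max)) = √(2·12070/(0.909·19·1.92))
V_stall = √727.8 = 27 m/s

V_stall = 27 m/s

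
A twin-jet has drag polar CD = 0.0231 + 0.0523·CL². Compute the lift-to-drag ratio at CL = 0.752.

CD = 0.0231 + 0.0523 × 0.752² = 0.05268
L/D = CL/CD = 0.752 / 0.05268 = 14.3

L/D = 14.3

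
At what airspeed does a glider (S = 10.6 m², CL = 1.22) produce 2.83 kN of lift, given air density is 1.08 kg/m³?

v = 20.1 m/s

L = ½ρv²S·CL ⇒ v = √(2L/(ρ·S·CL))
v = √(2 × 2830 / (1.08 × 10.6 × 1.22)) = √405.3 = 20.1 m/s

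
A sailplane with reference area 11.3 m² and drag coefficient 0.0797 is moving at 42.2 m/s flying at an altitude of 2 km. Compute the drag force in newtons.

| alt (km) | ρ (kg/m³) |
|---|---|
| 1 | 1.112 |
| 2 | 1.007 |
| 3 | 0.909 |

D = 808 N

At 2 km, from the table: ρ = 1.007 kg/m³.
Dynamic pressure q = ½ρv² = ½ × 1.007 × 42.2² = 896.7 Pa.
D = q·S·CD = 896.7 × 11.3 × 0.0797 = 808 N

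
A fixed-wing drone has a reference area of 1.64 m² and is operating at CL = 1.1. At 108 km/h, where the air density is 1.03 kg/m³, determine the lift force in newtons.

Convert speed: v = 108 km/h ÷ 3.6 = 30 m/s.
Dynamic pressure q = ½ρv² = ½ × 1.03 × 30² = 463.5 Pa.
L = q·S·CL = 463.5 × 1.64 × 1.1 = 836 N

L = 836 N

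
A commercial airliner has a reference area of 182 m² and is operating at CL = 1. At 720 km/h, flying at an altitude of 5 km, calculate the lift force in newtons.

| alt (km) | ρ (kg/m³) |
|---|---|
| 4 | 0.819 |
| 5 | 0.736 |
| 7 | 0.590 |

L = 2.68×10^6 N

At 5 km, from the table: ρ = 0.736 kg/m³.
Convert speed: v = 720 km/h ÷ 3.6 = 200 m/s.
L = ½ρv²S·CL = ½ × 0.736 × 200² × 182 × 1 = 2.68×10^6 N ≈ 2680 kN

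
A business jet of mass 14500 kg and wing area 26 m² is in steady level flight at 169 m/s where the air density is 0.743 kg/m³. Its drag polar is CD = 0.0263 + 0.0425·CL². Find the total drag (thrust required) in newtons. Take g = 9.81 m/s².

D = 10400 N

Level flight ⇒ L = W = m·g = 14500 × 9.81 = 1.4224×10^5 N.
q = ½ρv² = ½ × 0.743 × 169² = 10610 Pa.
Required CL = L/(qS) = 1.4224×10^5/(10610·26) = 0.5156.
CD = 0.0263 + 0.0425 × 0.5156² = 0.0376.
D = q·S·CD = 10610 × 26 × 0.0376 = 10370 N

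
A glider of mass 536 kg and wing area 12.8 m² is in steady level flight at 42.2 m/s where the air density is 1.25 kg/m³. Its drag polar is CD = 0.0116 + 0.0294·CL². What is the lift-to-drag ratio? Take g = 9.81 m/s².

In steady level flight, lift balances weight: W = mg = 536 × 9.81 = 5258.2 N.
q = ½ρv² = ½ × 1.25 × 42.2² = 1113 Pa.
CL = 2W/(ρv²S) = 2×5258.2/(1.25×42.2²×12.8) = 0.3691.
CD = 0.0116 + 0.0294 × 0.3691² = 0.0156.
L/D = CL/CD = 0.3691 / 0.0156 = 23.7

L/D = 23.7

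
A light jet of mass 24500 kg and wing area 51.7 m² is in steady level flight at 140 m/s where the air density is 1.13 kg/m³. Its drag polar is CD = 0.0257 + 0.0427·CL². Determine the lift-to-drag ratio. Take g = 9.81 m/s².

L/D = 12.6

Level flight ⇒ L = W = m·g = 24500 × 9.81 = 2.4034×10^5 N.
Dynamic pressure q = 0.5 × 1.13 × 140² = 11070 Pa.
CL = W/(q·S) = 2.4034×10^5 / (11070 × 51.7) = 0.4198.
CD = 0.0257 + 0.0427 × 0.4198² = 0.03323.
L/D = CL/CD = 0.4198 / 0.03323 = 12.6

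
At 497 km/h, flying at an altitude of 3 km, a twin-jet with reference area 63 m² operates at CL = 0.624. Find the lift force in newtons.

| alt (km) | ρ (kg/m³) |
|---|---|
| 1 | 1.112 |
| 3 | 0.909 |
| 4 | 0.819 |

L = 3.41×10^5 N

At 3 km, from the table: ρ = 0.909 kg/m³.
Convert speed: v = 497 km/h ÷ 3.6 = 138.1 m/s.
L = ½ρv²S·CL = ½ × 0.909 × 138.1² × 63 × 0.624 = 3.41×10^5 N ≈ 341 kN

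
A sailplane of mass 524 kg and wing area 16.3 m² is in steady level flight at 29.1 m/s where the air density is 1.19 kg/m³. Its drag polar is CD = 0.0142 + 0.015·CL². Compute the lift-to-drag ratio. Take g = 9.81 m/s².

L/D = 31.2

Level flight ⇒ L = W = m·g = 524 × 9.81 = 5140.4 N.
q = ½ρv² = ½ × 1.19 × 29.1² = 503.9 Pa.
CL = 2W/(ρv²S) = 2×5140.4/(1.19×29.1²×16.3) = 0.6259.
CD = 0.0142 + 0.015 × 0.6259² = 0.02008.
L/D = CL/CD = 0.6259 / 0.02008 = 31.2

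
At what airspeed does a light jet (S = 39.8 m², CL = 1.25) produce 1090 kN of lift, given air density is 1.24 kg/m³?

v = 188 m/s

L = ½ρv²S·CL ⇒ v = √(2L/(ρ·S·CL))
v = √(2 × 1.09×10^6 / (1.24 × 39.8 × 1.25)) = √35340 = 188 m/s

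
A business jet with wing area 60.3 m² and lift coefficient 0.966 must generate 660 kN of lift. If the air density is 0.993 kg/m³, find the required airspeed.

v = 151 m/s

L = ½ρv²S·CL ⇒ v = √(2L/(ρ·S·CL))
v = √(2 × 6.6×10^5 / (0.993 × 60.3 × 0.966)) = √22820 = 151 m/s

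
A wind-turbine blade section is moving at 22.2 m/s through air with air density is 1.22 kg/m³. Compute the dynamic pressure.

q = 301 Pa

q = ½ρv² = ½ × 1.22 × 22.2² = 301 Pa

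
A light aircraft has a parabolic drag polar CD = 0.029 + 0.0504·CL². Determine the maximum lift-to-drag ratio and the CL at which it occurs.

(L/D)max = 13.1, at CL = 0.759

For CD = CD0 + K·CL², (L/D)max occurs at CL* = √(CD0/K) and equals 1/(2√(K·CD0)).
(L/D)max = 1/(2√(0.0504 × 0.029)) = 1/(2 × 0.03823) = 13.1
CL* = √(0.029/0.0504) = 0.759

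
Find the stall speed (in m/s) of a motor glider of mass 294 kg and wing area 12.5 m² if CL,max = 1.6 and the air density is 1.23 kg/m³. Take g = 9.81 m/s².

V_stall = 15.3 m/s

Stall occurs when L = W at CL,max. W = mg = 294 × 9.81 = 2884 N.
From L = ½ρV²S·CL,max = W: V_stall = √(2W/(ρSCL,max)) = √(2·2884/(1.23·12.5·1.6))
V_stall = √234.5 = 15.3 m/s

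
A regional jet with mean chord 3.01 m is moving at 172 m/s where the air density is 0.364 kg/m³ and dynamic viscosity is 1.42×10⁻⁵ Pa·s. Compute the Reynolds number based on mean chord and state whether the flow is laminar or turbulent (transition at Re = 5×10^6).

Re = ρ·v·c/μ = 0.364 × 172 × 3.01 / (1.42×10⁻⁵) = 1.33×10^7
Since 1.33×10^7 > 5×10^6, the flow is turbulent.

Re = 1.33×10^7 (turbulent)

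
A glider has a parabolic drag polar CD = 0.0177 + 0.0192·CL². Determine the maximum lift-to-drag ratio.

For CD = CD0 + K·CL², (L/D)max occurs at CL* = √(CD0/K) and equals 1/(2√(K·CD0)).
(L/D)max = 1/(2√(0.0192 × 0.0177)) = 1/(2 × 0.01843) = 27.1

(L/D)max = 27.1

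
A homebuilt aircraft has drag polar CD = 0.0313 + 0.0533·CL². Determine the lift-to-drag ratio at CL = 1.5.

CD = 0.0313 + 0.0533 × 1.5² = 0.1512
L/D = CL/CD = 1.5 / 0.1512 = 9.92

L/D = 9.92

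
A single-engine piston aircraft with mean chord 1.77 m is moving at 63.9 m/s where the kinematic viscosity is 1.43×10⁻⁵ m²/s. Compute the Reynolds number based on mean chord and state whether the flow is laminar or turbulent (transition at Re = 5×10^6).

Re = v·c/ν = 63.9 × 1.77 / (1.43×10⁻⁵) = 7.91×10^6
Since 7.91×10^6 > 5×10^6, the flow is turbulent.

Re = 7.91×10^6 (turbulent)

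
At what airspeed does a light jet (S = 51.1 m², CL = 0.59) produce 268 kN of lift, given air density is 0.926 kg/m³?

L = ½ρv²S·CL ⇒ v = √(2L/(ρ·S·CL))
v = √(2 × 2.68×10^5 / (0.926 × 51.1 × 0.59)) = √19200 = 139 m/s

v = 139 m/s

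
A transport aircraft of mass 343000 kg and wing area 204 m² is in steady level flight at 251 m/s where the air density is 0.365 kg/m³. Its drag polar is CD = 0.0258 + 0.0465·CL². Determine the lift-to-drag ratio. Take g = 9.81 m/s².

L/D = 11.8

Weight W = mg = 343000 × 9.81 = 3.3648×10^6 N; in level flight L = W.
Dynamic pressure q = 0.5 × 0.365 × 251² = 11500 Pa.
CL = W/(q·S) = 3.3648×10^6 / (11500 × 204) = 1.435.
CD = 0.0258 + 0.0465 × 1.435² = 0.1215.
L/D = CL/CD = 1.435 / 0.1215 = 11.8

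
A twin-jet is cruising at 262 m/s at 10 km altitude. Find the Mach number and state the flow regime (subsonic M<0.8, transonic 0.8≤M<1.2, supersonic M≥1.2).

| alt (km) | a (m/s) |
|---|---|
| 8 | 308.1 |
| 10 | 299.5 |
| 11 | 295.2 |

M = 0.875 (transonic)

At 10 km, from the table: a = 299.5 m/s.
M = v/a = 262 / 299.5 = 0.875
M = 0.875 → transonic.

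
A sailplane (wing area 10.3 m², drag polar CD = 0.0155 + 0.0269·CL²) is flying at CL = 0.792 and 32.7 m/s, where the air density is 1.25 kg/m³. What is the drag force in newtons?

D = 223 N

CD = 0.0155 + 0.0269 × 0.792² = 0.03237
D = ½ρv²S·CD = ½ × 1.25 × 32.7² × 10.3 × 0.03237 = 223 N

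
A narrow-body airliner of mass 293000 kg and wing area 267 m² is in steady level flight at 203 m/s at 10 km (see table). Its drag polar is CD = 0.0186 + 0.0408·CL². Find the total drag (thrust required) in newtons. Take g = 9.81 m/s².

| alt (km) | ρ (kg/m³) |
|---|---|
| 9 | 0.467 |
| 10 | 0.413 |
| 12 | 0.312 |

D = 1.91×10^5 N

At 10 km, from the table: ρ = 0.413 kg/m³.
Weight W = mg = 293000 × 9.81 = 2.8743×10^6 N; in level flight L = W.
q = ½ρv² = ½ × 0.413 × 203² = 8510 Pa.
CL = 2W/(ρv²S) = 2×2.8743×10^6/(0.413×203²×267) = 1.265.
CD = 0.0186 + 0.0408 × 1.265² = 0.0839.
D = q·S·CD = 8510 × 267 × 0.0839 = 1.906×10^5 N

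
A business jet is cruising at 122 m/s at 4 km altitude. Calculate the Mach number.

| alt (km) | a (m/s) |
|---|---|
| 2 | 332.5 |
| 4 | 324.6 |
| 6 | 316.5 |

M = 0.376

At 4 km, from the table: a = 324.6 m/s.
M = v/a = 122 / 324.6 = 0.376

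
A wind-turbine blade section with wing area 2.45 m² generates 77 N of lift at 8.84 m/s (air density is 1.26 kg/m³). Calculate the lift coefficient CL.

CL = 0.638

From L = ½ρv²S·CL, rearranging gives CL = 2L/(ρv²S).
CL = 2 × 77 / (1.26 × 8.84² × 2.45) = 0.638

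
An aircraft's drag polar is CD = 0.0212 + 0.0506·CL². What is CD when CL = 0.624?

CD = 0.0409

CD = 0.0212 + 0.0506 × 0.624² = 0.0212 + 0.0197 = 0.0409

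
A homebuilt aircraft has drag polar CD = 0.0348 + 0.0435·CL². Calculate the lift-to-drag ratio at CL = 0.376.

L/D = 9.18

CD = 0.0348 + 0.0435 × 0.376² = 0.04095
L/D = CL/CD = 0.376 / 0.04095 = 9.18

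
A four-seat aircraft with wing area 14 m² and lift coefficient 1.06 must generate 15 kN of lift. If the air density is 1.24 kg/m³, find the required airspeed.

L = ½ρv²S·CL ⇒ v = √(2L/(ρ·S·CL))
v = √(2 × 15000 / (1.24 × 14 × 1.06)) = √1630 = 40.4 m/s

v = 40.4 m/s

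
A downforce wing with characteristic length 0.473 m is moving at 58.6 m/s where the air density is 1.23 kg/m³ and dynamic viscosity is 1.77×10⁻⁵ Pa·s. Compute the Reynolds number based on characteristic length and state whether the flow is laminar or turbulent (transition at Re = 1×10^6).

Re = 1.93×10^6 (turbulent)

Re = ρ·v·c/μ = 1.23 × 58.6 × 0.473 / (1.77×10⁻⁵) = 1.93×10^6
Since 1.93×10^6 > 1×10^6, the flow is turbulent.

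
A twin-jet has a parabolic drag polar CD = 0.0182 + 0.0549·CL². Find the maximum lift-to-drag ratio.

For CD = CD0 + K·CL², (L/D)max occurs at CL* = √(CD0/K) and equals 1/(2√(K·CD0)).
(L/D)max = 1/(2√(0.0549 × 0.0182)) = 1/(2 × 0.03161) = 15.8

(L/D)max = 15.8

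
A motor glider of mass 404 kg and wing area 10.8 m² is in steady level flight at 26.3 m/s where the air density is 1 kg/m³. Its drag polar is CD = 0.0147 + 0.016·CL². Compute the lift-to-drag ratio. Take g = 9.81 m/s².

L/D = 32.4

In steady level flight, lift balances weight: W = mg = 404 × 9.81 = 3963.2 N.
Dynamic pressure q = 0.5 × 1 × 26.3² = 345.8 Pa.
CL = W/(q·S) = 3963.2 / (345.8 × 10.8) = 1.061.
CD = 0.0147 + 0.016 × 1.061² = 0.03271.
L/D = CL/CD = 1.061 / 0.03271 = 32.4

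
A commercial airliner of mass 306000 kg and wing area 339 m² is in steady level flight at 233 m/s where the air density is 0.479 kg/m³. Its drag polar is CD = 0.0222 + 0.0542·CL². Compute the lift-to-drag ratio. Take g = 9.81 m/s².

L/D = 14.4

Level flight ⇒ L = W = m·g = 306000 × 9.81 = 3.0019×10^6 N.
Dynamic pressure q = 0.5 × 0.479 × 233² = 13000 Pa.
CL = 2W/(ρv²S) = 2×3.0019×10^6/(0.479×233²×339) = 0.681.
CD = 0.0222 + 0.0542 × 0.681² = 0.04734.
L/D = CL/CD = 0.681 / 0.04734 = 14.4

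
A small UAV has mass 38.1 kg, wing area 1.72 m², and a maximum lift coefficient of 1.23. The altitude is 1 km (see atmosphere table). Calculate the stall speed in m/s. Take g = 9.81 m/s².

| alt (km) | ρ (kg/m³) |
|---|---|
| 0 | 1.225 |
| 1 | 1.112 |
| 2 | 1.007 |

V_stall = 17.8 m/s

At 1 km, from the table: ρ = 1.112 kg/m³.
Weight W = mg = 38.1 × 9.81 = 373.8 N.
V_stall = √(2W/(ρ·S·CL,max)) = √(2 × 373.8 / (1.112 × 1.72 × 1.23))
V_stall = √317.8 = 17.8 m/s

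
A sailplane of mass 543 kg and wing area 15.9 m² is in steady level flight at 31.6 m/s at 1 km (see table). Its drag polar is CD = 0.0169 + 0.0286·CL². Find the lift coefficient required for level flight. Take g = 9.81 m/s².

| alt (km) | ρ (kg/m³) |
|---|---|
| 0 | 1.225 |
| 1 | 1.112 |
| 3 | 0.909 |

CL = 0.603

At 1 km, from the table: ρ = 1.112 kg/m³.
In steady level flight, lift balances weight: W = mg = 543 × 9.81 = 5326.8 N.
q = ½ρv² = ½ × 1.112 × 31.6² = 555.2 Pa.
CL = 2W/(ρv²S) = 2×5326.8/(1.112×31.6²×15.9) = 0.6034.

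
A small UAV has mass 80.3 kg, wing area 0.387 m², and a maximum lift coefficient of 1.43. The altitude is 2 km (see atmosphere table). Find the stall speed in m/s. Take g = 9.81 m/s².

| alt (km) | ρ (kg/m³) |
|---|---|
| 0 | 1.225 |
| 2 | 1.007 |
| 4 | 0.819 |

V_stall = 53.2 m/s

At 2 km, from the table: ρ = 1.007 kg/m³.
Stall occurs when L = W at CL,max. W = mg = 80.3 × 9.81 = 787.7 N.
V_stall = √(2W/(ρ·S·CL,max)) = √(2 × 787.7 / (1.007 × 0.387 × 1.43))
V_stall = √2827 = 53.2 m/s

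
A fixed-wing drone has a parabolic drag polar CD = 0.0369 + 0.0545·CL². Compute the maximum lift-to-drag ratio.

(L/D)max = 11.1

For CD = CD0 + K·CL², (L/D)max occurs at CL* = √(CD0/K) and equals 1/(2√(K·CD0)).
(L/D)max = 1/(2√(0.0545 × 0.0369)) = 1/(2 × 0.04484) = 11.1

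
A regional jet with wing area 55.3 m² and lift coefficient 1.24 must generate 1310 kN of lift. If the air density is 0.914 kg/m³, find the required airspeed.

L = ½ρv²S·CL ⇒ v = √(2L/(ρ·S·CL))
v = √(2 × 1.31×10^6 / (0.914 × 55.3 × 1.24)) = √41800 = 204 m/s

v = 204 m/s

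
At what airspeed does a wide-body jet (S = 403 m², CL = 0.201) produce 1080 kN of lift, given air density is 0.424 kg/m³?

v = 251 m/s

L = ½ρv²S·CL ⇒ v = √(2L/(ρ·S·CL))
v = √(2 × 1.08×10^6 / (0.424 × 403 × 0.201)) = √62890 = 251 m/s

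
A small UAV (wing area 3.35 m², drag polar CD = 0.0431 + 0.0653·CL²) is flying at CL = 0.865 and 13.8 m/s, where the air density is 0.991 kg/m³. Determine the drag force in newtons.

CD = 0.0431 + 0.0653 × 0.865² = 0.09196
D = ½ρv²S·CD = ½ × 0.991 × 13.8² × 3.35 × 0.09196 = 29.1 N

D = 29.1 N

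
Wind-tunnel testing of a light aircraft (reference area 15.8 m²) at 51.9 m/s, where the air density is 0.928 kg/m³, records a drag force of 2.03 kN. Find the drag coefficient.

CD = 0.103

From D = ½ρv²S·CD, rearranging gives CD = 2D/(ρv²S).
CD = 2 × 2030 / (0.928 × 51.9² × 15.8) = 0.103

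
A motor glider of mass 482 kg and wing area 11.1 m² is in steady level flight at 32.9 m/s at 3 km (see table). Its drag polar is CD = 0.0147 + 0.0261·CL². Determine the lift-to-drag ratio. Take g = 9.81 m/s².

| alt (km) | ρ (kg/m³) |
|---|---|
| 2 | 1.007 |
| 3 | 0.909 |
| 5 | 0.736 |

L/D = 25.3

At 3 km, from the table: ρ = 0.909 kg/m³.
Level flight ⇒ L = W = m·g = 482 × 9.81 = 4728.4 N.
Dynamic pressure q = 0.5 × 0.909 × 32.9² = 492 Pa.
Required CL = L/(qS) = 4728.4/(492·11.1) = 0.8659.
CD = 0.0147 + 0.0261 × 0.8659² = 0.03427.
L/D = CL/CD = 0.8659 / 0.03427 = 25.3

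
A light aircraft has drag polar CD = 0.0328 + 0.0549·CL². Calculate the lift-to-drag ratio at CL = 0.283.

CD = 0.0328 + 0.0549 × 0.283² = 0.0372
L/D = CL/CD = 0.283 / 0.0372 = 7.61

L/D = 7.61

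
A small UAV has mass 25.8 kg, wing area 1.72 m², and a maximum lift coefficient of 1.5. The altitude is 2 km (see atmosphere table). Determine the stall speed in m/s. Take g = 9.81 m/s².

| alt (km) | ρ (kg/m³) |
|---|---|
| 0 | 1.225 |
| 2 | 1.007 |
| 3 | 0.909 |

V_stall = 14 m/s

At 2 km, from the table: ρ = 1.007 kg/m³.
Weight W = mg = 25.8 × 9.81 = 253.1 N.
From L = ½ρV²S·CL,max = W: V_stall = √(2W/(ρSCL,max)) = √(2·253.1/(1.007·1.72·1.5))
V_stall = √194.8 = 14 m/s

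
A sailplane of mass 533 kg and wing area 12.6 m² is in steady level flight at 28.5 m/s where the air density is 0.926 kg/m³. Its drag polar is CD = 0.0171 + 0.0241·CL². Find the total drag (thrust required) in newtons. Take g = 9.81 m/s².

Level flight ⇒ L = W = m·g = 533 × 9.81 = 5228.7 N.
Dynamic pressure q = 0.5 × 0.926 × 28.5² = 376.1 Pa.
CL = 2W/(ρv²S) = 2×5228.7/(0.926×28.5²×12.6) = 1.103.
CD = 0.0171 + 0.0241 × 1.103² = 0.04644.
D = q·S·CD = 376.1 × 12.6 × 0.04644 = 220.1 N

D = 220 N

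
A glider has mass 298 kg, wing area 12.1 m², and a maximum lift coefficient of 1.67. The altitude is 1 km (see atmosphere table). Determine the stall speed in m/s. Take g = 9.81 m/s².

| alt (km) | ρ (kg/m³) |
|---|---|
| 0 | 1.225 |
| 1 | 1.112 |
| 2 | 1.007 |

V_stall = 16.1 m/s

At 1 km, from the table: ρ = 1.112 kg/m³.
Weight W = mg = 298 × 9.81 = 2923 N.
From L = ½ρV²S·CL,max = W: V_stall = √(2W/(ρSCL,max)) = √(2·2923/(1.112·12.1·1.67))
V_stall = √260.2 = 16.1 m/s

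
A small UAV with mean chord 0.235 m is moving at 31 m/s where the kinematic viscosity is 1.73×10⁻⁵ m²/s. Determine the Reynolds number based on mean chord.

Re = 4.21×10^5

Re = v·c/ν = 31 × 0.235 / (1.73×10⁻⁵) = 4.21×10^5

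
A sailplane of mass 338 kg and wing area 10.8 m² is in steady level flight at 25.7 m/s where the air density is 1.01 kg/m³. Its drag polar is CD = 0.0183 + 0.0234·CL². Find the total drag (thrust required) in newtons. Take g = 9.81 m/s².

D = 137 N

Weight W = mg = 338 × 9.81 = 3315.8 N; in level flight L = W.
q = ½ρv² = ½ × 1.01 × 25.7² = 333.5 Pa.
CL = 2W/(ρv²S) = 2×3315.8/(1.01×25.7²×10.8) = 0.9205.
CD = 0.0183 + 0.0234 × 0.9205² = 0.03813.
D = q·S·CD = 333.5 × 10.8 × 0.03813 = 137.3 N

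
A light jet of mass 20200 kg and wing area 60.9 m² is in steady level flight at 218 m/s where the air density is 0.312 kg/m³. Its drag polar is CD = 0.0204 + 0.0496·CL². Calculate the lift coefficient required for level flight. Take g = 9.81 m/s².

CL = 0.439

Level flight ⇒ L = W = m·g = 20200 × 9.81 = 1.9816×10^5 N.
Dynamic pressure q = 0.5 × 0.312 × 218² = 7414 Pa.
CL = 2W/(ρv²S) = 2×1.9816×10^5/(0.312×218²×60.9) = 0.4389.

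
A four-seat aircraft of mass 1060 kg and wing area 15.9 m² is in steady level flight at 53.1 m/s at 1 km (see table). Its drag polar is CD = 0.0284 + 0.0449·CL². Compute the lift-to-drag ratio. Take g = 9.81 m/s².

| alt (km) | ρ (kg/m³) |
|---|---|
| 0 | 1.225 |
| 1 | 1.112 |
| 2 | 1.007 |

At 1 km, from the table: ρ = 1.112 kg/m³.
Level flight ⇒ L = W = m·g = 1060 × 9.81 = 10399 N.
q = ½ρv² = ½ × 1.112 × 53.1² = 1568 Pa.
CL = 2W/(ρv²S) = 2×10399/(1.112×53.1²×15.9) = 0.4172.
CD = 0.0284 + 0.0449 × 0.4172² = 0.03621.
L/D = CL/CD = 0.4172 / 0.03621 = 11.5

L/D = 11.5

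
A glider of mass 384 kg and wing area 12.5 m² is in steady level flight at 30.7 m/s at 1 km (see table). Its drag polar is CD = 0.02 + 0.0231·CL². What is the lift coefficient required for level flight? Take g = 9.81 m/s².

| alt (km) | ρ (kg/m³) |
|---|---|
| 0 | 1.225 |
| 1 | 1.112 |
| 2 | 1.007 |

CL = 0.575

At 1 km, from the table: ρ = 1.112 kg/m³.
In steady level flight, lift balances weight: W = mg = 384 × 9.81 = 3767 N.
Dynamic pressure q = 0.5 × 1.112 × 30.7² = 524 Pa.
Required CL = L/(qS) = 3767/(524·12.5) = 0.5751.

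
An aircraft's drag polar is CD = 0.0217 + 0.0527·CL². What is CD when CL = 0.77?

CD = 0.0217 + 0.0527 × 0.77² = 0.0217 + 0.03125 = 0.0529

CD = 0.0529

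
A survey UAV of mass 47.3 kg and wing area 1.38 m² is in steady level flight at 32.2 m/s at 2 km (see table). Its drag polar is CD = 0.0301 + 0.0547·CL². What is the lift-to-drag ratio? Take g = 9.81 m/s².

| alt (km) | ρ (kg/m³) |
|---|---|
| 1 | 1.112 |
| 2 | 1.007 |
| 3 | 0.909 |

L/D = 12.2

At 2 km, from the table: ρ = 1.007 kg/m³.
In steady level flight, lift balances weight: W = mg = 47.3 × 9.81 = 464.01 N.
Dynamic pressure q = 0.5 × 1.007 × 32.2² = 522 Pa.
CL = 2W/(ρv²S) = 2×464.01/(1.007×32.2²×1.38) = 0.6441.
CD = 0.0301 + 0.0547 × 0.6441² = 0.05279.
L/D = CL/CD = 0.6441 / 0.05279 = 12.2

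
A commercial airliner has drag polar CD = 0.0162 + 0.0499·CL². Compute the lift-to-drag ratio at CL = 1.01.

L/D = 15.1

CD = 0.0162 + 0.0499 × 1.01² = 0.0671
L/D = CL/CD = 1.01 / 0.0671 = 15.1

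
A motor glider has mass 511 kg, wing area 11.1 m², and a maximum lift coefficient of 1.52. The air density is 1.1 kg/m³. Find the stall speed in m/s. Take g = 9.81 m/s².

At stall, lift equals weight: L = W = m·g = 511 × 9.81 = 5013 N.
V_stall = √(2W/(ρ·S·CL,max)) = √(2 × 5013 / (1.1 × 11.1 × 1.52))
V_stall = √540.2 = 23.2 m/s

V_stall = 23.2 m/s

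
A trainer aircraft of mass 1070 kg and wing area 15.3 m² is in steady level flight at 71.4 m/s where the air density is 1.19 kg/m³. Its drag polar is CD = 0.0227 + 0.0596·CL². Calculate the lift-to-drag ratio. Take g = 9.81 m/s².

In steady level flight, lift balances weight: W = mg = 1070 × 9.81 = 10497 N.
Dynamic pressure q = 0.5 × 1.19 × 71.4² = 3033 Pa.
CL = W/(q·S) = 10497 / (3033 × 15.3) = 0.2262.
CD = 0.0227 + 0.0596 × 0.2262² = 0.02575.
L/D = CL/CD = 0.2262 / 0.02575 = 8.78

L/D = 8.78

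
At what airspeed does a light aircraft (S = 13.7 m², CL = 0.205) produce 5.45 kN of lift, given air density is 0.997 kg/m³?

v = 62.4 m/s

L = ½ρv²S·CL ⇒ v = √(2L/(ρ·S·CL))
v = √(2 × 5450 / (0.997 × 13.7 × 0.205)) = √3893 = 62.4 m/s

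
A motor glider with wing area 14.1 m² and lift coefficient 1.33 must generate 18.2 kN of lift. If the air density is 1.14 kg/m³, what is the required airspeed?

v = 41.3 m/s

L = ½ρv²S·CL ⇒ v = √(2L/(ρ·S·CL))
v = √(2 × 18200 / (1.14 × 14.1 × 1.33)) = √1703 = 41.3 m/s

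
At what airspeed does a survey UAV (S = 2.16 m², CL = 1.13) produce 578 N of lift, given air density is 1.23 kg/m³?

v = 19.6 m/s

L = ½ρv²S·CL ⇒ v = √(2L/(ρ·S·CL))
v = √(2 × 578 / (1.23 × 2.16 × 1.13)) = √385.1 = 19.6 m/s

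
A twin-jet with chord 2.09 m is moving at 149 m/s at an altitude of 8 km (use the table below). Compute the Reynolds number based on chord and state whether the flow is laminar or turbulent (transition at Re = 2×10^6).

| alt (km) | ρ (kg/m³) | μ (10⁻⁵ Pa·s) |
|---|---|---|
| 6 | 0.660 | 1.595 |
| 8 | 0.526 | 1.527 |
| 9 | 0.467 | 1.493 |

At 8 km, from the table: ρ = 0.526 kg/m³, μ = 1.527×10⁻⁵ Pa·s.
Re = ρ·v·c/μ = 0.526 × 149 × 2.09 / (1.527×10⁻⁵) = 1.07×10^7
Since 1.07×10^7 > 2×10^6, the flow is turbulent.

Re = 1.07×10^7 (turbulent)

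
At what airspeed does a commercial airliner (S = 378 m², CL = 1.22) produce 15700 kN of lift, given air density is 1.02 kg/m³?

v = 258 m/s

L = ½ρv²S·CL ⇒ v = √(2L/(ρ·S·CL))
v = √(2 × 1.57×10^7 / (1.02 × 378 × 1.22)) = √66750 = 258 m/s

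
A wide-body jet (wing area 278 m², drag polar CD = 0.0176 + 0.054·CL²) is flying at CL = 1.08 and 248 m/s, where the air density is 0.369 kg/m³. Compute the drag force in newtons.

D = 2.54×10^5 N

CD = 0.0176 + 0.054 × 1.08² = 0.08059
D = ½ρv²S·CD = ½ × 0.369 × 248² × 278 × 0.08059 = 2.54×10^5 N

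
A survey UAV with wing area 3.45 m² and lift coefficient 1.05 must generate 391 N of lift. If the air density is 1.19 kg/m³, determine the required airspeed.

v = 13.5 m/s

L = ½ρv²S·CL ⇒ v = √(2L/(ρ·S·CL))
v = √(2 × 391 / (1.19 × 3.45 × 1.05)) = √181.4 = 13.5 m/s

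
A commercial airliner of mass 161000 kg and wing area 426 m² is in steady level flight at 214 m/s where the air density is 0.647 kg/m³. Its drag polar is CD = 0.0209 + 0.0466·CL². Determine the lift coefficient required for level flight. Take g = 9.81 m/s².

CL = 0.25

Level flight ⇒ L = W = m·g = 161000 × 9.81 = 1.5794×10^6 N.
q = ½ρv² = ½ × 0.647 × 214² = 14820 Pa.
CL = 2W/(ρv²S) = 2×1.5794×10^6/(0.647×214²×426) = 0.2503.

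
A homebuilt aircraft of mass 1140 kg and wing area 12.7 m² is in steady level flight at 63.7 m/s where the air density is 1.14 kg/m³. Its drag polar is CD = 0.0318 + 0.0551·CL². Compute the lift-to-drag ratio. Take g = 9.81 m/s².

Level flight ⇒ L = W = m·g = 1140 × 9.81 = 11183 N.
Dynamic pressure q = 0.5 × 1.14 × 63.7² = 2313 Pa.
Required CL = L/(qS) = 11183/(2313·12.7) = 0.3807.
CD = 0.0318 + 0.0551 × 0.3807² = 0.03979.
L/D = CL/CD = 0.3807 / 0.03979 = 9.57

L/D = 9.57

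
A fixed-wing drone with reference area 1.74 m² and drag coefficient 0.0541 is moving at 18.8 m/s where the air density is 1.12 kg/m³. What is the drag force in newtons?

D = ½ρv²S·CD = ½ × 1.12 × 18.8² × 1.74 × 0.0541 = 18.6 N

D = 18.6 N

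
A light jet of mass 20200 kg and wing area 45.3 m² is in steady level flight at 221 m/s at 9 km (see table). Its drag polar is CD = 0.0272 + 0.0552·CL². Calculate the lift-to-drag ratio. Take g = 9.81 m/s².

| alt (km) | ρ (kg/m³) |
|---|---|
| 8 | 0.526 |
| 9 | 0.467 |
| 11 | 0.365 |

At 9 km, from the table: ρ = 0.467 kg/m³.
In steady level flight, lift balances weight: W = mg = 20200 × 9.81 = 1.9816×10^5 N.
q = ½ρv² = ½ × 0.467 × 221² = 11400 Pa.
CL = W/(q·S) = 1.9816×10^5 / (11400 × 45.3) = 0.3836.
CD = 0.0272 + 0.0552 × 0.3836² = 0.03532.
L/D = CL/CD = 0.3836 / 0.03532 = 10.9

L/D = 10.9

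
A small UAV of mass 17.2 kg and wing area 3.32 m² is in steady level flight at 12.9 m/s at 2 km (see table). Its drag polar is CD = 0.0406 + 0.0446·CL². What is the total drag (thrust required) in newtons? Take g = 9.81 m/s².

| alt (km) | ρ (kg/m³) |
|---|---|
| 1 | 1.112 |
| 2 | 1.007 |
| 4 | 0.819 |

At 2 km, from the table: ρ = 1.007 kg/m³.
Weight W = mg = 17.2 × 9.81 = 168.73 N; in level flight L = W.
q = ½ρv² = ½ × 1.007 × 12.9² = 83.79 Pa.
CL = W/(q·S) = 168.73 / (83.79 × 3.32) = 0.6066.
CD = 0.0406 + 0.0446 × 0.6066² = 0.05701.
D = q·S·CD = 83.79 × 3.32 × 0.05701 = 15.86 N

D = 15.9 N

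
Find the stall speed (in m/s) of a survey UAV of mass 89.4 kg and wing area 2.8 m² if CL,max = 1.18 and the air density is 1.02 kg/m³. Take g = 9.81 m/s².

Weight W = mg = 89.4 × 9.81 = 877 N.
From L = ½ρV²S·CL,max = W: V_stall = √(2W/(ρSCL,max)) = √(2·877/(1.02·2.8·1.18))
V_stall = √520.5 = 22.8 m/s

V_stall = 22.8 m/s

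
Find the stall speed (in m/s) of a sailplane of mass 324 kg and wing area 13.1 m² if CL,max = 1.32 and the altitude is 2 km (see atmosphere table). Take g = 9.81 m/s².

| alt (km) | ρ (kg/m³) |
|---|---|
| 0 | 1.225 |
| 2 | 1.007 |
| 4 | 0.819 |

At 2 km, from the table: ρ = 1.007 kg/m³.
Stall occurs when L = W at CL,max. W = mg = 324 × 9.81 = 3178 N.
V_stall = √(2W/(ρ·S·CL,max)) = √(2 × 3178 / (1.007 × 13.1 × 1.32))
V_stall = √365.1 = 19.1 m/s

V_stall = 19.1 m/s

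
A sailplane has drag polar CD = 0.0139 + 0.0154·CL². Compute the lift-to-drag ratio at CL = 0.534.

L/D = 29.2

CD = 0.0139 + 0.0154 × 0.534² = 0.01829
L/D = CL/CD = 0.534 / 0.01829 = 29.2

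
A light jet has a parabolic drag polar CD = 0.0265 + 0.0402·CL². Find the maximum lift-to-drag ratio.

(L/D)max = 15.3

For CD = CD0 + K·CL², (L/D)max occurs at CL* = √(CD0/K) and equals 1/(2√(K·CD0)).
(L/D)max = 1/(2√(0.0402 × 0.0265)) = 1/(2 × 0.03264) = 15.3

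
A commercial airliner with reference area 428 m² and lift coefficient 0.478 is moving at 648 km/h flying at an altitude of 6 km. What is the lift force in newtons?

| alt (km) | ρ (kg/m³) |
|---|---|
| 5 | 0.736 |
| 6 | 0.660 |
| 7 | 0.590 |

At 6 km, from the table: ρ = 0.660 kg/m³.
Convert speed: v = 648 km/h ÷ 3.6 = 180 m/s.
Dynamic pressure q = ½ρv² = ½ × 0.66 × 180² = 10690 Pa.
L = q·S·CL = 10690 × 428 × 0.478 = 2.19×10^6 N ≈ 2190 kN

L = 2.19×10^6 N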